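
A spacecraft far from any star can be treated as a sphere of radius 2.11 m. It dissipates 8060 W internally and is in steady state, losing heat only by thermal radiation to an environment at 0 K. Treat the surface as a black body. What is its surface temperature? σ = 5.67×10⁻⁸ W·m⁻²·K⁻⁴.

T ≈ 225 K

Steady state: internal power = radiated power, P = εσA T⁴.
Radiating area A = 4πr² = 55.95 m².
T⁴ = P/(εσA) = 8060/(1.0·5.67×10⁻⁸·55.95) = 2.541×10⁹ K⁴.
T = (2.541×10⁹)^(1/4).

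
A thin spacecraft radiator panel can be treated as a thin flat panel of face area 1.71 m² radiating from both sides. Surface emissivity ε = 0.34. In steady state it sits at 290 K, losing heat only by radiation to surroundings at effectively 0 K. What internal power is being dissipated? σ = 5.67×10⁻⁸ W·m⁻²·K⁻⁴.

Steady state: P = εσA T⁴.
A = 2·1.71 = 3.420 m²; T⁴ = (290)⁴ = 7.073×10⁹ K⁴.
P = 0.34 × 5.67×10⁻⁸ × 3.420 × 7.073×10⁹.

P ≈ 466 W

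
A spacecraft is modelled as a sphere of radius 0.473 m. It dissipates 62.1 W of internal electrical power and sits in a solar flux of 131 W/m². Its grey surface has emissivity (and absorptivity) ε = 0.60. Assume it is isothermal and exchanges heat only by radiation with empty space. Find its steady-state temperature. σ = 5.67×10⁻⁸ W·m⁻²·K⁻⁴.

T ≈ 187 K

At steady state, absorbed solar power + internal power = radiated power.
Absorbed: α·S·A_cross = 0.60·131·0.7029 = 55.25 W (cross-section πr²).
Total input = 55.25 + 62.1 = 117.3 W.
Radiated: εσ·A_surf·T⁴ with A_surf = 4πr² = 2.811 m².
T⁴ = 117.3/(0.60·5.67×10⁻⁸·2.811) = 1.227×10⁹ K⁴.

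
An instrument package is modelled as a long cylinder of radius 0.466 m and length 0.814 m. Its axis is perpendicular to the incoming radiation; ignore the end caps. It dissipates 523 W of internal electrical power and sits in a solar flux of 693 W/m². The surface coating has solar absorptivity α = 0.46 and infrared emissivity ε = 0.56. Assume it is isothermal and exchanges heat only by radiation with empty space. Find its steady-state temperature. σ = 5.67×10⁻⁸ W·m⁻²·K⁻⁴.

T ≈ 317 K

At steady state, absorbed solar power + internal power = radiated power.
Absorbed: α·S·A_cross = 0.46·693·0.7586 = 241.8 W (cross-section 2rL).
Total input = 241.8 + 523 = 764.8 W.
Radiated: εσ·A_surf·T⁴ with A_surf = 2πrL = 2.383 m².
T⁴ = 764.8/(0.56·5.67×10⁻⁸·2.383) = 1.011×10¹⁰ K⁴.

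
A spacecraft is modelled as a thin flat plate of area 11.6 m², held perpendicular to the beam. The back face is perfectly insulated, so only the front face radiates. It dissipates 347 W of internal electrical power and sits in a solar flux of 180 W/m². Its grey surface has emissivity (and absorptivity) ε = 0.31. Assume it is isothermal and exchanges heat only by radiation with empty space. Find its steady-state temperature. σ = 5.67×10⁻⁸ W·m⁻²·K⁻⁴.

At steady state, absorbed solar power + internal power = radiated power.
Absorbed: α·S·A_cross = 0.31·180·11.60 = 647.3 W (cross-section A).
Total input = 647.3 + 347 = 994.3 W.
Radiated: εσ·A_surf·T⁴ with A_surf = A = 11.60 m².
T⁴ = 994.3/(0.31·5.67×10⁻⁸·11.60) = 4.876×10⁹ K⁴.

T ≈ 264 K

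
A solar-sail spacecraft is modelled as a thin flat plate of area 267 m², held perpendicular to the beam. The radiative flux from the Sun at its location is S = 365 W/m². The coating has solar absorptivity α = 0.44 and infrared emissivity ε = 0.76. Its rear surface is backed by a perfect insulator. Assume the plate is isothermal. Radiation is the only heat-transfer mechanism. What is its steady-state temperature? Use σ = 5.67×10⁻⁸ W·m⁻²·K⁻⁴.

At equilibrium, absorbed power = emitted power.
Absorbing cross-section = A = 267.0 m²; emitting surface = A = 267.0 m² (ratio 1).
αS·A_cross = εσ·A_surf·T⁴  ⇒  T⁴ = αS/(ε·1σ).
T⁴ = 0.440·365/(0.76·1·5.67×10⁻⁸) = 3.727×10⁹ K⁴.
T = (3.727×10⁹)^(1/4).

T ≈ 247 K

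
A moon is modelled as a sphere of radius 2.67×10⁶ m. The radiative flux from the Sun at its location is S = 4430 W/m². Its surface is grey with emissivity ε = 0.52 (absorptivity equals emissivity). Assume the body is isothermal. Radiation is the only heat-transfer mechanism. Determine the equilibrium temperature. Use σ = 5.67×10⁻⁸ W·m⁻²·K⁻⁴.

T ≈ 374 K

At equilibrium, absorbed power = emitted power.
Absorbing cross-section = πr² = 2.240×10¹³ m²; emitting surface = 4πr² = 8.958×10¹³ m² (ratio 4).
εS·A_cross = εσ·A_surf·T⁴  ⇒  T⁴ = S/(4σ)   (ε cancels).
T⁴ = 4430/(4·5.67×10⁻⁸) = 1.953×10¹⁰ K⁴.
T = (1.953×10¹⁰)^(1/4).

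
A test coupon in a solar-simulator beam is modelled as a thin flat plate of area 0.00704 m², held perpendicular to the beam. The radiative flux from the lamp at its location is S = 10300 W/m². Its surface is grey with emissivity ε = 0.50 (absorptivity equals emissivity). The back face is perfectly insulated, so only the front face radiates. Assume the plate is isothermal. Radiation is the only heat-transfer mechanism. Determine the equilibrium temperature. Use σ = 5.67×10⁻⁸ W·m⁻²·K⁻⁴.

At equilibrium, absorbed power = emitted power.
Absorbing cross-section = A = 0.007040 m²; emitting surface = A = 0.007040 m² (ratio 1).
εS·A_cross = εσ·A_surf·T⁴  ⇒  T⁴ = S/(1σ)   (ε cancels).
T⁴ = 10300/(1·5.67×10⁻⁸) = 1.817×10¹¹ K⁴.
T = (1.817×10¹¹)^(1/4).

T ≈ 653 K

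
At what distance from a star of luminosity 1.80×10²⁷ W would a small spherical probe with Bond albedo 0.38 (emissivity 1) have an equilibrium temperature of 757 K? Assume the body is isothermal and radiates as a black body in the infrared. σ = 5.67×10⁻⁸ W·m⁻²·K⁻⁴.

d ≈ 3.45×10¹⁰ m

For an isothermal black-emitting sphere, (1−a)S·πr² = σ·4πr²·T⁴ ⇒ S = 4σT⁴/(1−a).
S = 4·5.67×10⁻⁸·(757)⁴/0.620 = 1.201×10⁵ W/m².
Flux falls as S = L/(4πd²), so d = √(L/(4πS)) = √(1.80×10²⁷/(4π·1.201×10⁵)).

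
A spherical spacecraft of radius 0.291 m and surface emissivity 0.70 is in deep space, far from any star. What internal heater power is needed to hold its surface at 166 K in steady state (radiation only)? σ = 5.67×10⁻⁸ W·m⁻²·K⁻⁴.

P = εσ·4πr²·T⁴.
4πr² = 1.064 m²; T⁴ = 7.593×10⁸ K⁴.
P = 0.70·5.67×10⁻⁸·1.064·7.593×10⁸.

P ≈ 32.1 W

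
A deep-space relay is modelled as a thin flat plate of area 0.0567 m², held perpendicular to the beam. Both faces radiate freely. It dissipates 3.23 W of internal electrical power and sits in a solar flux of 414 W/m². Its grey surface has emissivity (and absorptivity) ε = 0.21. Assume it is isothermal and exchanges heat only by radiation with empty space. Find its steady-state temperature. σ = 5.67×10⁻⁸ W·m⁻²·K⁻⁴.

At steady state, absorbed solar power + internal power = radiated power.
Absorbed: α·S·A_cross = 0.21·414·0.05670 = 4.929 W (cross-section A).
Total input = 4.929 + 3.23 = 8.159 W.
Radiated: εσ·A_surf·T⁴ with A_surf = 2A = 0.1134 m².
T⁴ = 8.159/(0.21·5.67×10⁻⁸·0.1134) = 6.043×10⁹ K⁴.

T ≈ 279 K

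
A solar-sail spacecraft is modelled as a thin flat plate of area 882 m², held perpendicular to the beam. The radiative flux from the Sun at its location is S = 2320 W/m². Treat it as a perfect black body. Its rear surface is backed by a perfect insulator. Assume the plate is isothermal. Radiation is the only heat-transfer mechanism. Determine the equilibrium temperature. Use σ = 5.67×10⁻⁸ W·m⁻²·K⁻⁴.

T ≈ 450 K

At equilibrium, absorbed power = emitted power.
Absorbing cross-section = A = 882.0 m²; emitting surface = A = 882.0 m² (ratio 1).
S·A_cross = εσ·A_surf·T⁴  ⇒  T⁴ = S/(1σ).
T⁴ = 1.00·2320/(1·5.67×10⁻⁸) = 4.092×10¹⁰ K⁴.
T = (4.092×10¹⁰)^(1/4).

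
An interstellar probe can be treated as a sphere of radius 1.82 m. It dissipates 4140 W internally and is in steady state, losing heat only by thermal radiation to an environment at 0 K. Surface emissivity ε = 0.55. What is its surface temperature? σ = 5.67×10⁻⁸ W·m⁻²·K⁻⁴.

T ≈ 238 K

Steady state: internal power = radiated power, P = εσA T⁴.
Radiating area A = 4πr² = 41.62 m².
T⁴ = P/(εσA) = 4140/(0.55·5.67×10⁻⁸·41.62) = 3.189×10⁹ K⁴.
T = (3.189×10⁹)^(1/4).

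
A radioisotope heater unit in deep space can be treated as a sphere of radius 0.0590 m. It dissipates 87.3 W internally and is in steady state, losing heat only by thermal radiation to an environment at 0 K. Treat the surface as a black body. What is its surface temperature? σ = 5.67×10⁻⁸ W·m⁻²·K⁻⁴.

Steady state: internal power = radiated power, P = εσA T⁴.
Radiating area A = 4πr² = 0.04374 m².
T⁴ = P/(εσA) = 87.3/(1.0·5.67×10⁻⁸·0.04374) = 3.520×10¹⁰ K⁴.
T = (3.520×10¹⁰)^(1/4).

T ≈ 433 K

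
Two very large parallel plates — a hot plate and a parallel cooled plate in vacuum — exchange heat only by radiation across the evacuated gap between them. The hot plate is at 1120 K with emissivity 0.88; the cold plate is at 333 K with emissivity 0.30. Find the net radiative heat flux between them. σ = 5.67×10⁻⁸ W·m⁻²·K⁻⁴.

q ≈ 25500 W/m²

For two infinite grey parallel plates, q = σ(T₁⁴ − T₂⁴)/(1/ε₁ + 1/ε₂ − 1).
T₁⁴ − T₂⁴ = 1.574×10¹² − 1.230×10¹⁰ = 1.561×10¹² K⁴.
1/ε₁ + 1/ε₂ − 1 = 1.136 + 3.333 − 1 = 3.470.
q = 5.67×10⁻⁸ × 1.561×10¹² / 3.470.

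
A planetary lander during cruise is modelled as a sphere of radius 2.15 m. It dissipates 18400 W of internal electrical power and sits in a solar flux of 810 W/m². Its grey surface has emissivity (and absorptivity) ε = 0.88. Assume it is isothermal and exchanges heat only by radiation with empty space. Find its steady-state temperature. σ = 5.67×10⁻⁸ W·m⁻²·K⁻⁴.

T ≈ 316 K

At steady state, absorbed solar power + internal power = radiated power.
Absorbed: α·S·A_cross = 0.88·810·14.52 = 10350 W (cross-section πr²).
Total input = 10350 + 18400 = 28750 W.
Radiated: εσ·A_surf·T⁴ with A_surf = 4πr² = 58.09 m².
T⁴ = 28750/(0.88·5.67×10⁻⁸·58.09) = 9.920×10⁹ K⁴.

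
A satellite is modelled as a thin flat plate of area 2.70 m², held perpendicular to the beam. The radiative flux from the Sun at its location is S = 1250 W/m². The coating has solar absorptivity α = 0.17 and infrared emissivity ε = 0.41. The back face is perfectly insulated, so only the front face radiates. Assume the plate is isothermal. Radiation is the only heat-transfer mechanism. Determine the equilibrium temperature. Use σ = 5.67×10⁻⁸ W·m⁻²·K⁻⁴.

At equilibrium, absorbed power = emitted power.
Absorbing cross-section = A = 2.700 m²; emitting surface = A = 2.700 m² (ratio 1).
αS·A_cross = εσ·A_surf·T⁴  ⇒  T⁴ = αS/(ε·1σ).
T⁴ = 0.170·1250/(0.41·1·5.67×10⁻⁸) = 9.141×10⁹ K⁴.
T = (9.141×10⁹)^(1/4).

T ≈ 309 K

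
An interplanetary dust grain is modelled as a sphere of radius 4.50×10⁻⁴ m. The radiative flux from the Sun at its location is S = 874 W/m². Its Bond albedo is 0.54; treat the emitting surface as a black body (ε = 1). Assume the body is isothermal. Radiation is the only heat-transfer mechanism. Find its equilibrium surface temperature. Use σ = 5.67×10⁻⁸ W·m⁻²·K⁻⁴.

At equilibrium, absorbed power = emitted power.
Absorbing cross-section = πr² = 6.362×10⁻⁷ m²; emitting surface = 4πr² = 2.545×10⁻⁶ m² (ratio 4).
(1−a)S·A_cross = εσ·A_surf·T⁴  ⇒  T⁴ = (1−a)S/(4σ).
T⁴ = 0.460·874/(4·5.67×10⁻⁸) = 1.773×10⁹ K⁴.
T = (1.773×10⁹)^(1/4).

T ≈ 205 K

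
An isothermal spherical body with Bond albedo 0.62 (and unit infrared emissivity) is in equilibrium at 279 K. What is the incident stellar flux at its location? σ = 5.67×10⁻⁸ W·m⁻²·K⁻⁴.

S ≈ 3620 W/m²

(1−a)S·πr² = σ·4πr²·T⁴ ⇒ S = 4σT⁴/(1−a).
S = 4·5.67×10⁻⁸·6.059×10⁹/0.380.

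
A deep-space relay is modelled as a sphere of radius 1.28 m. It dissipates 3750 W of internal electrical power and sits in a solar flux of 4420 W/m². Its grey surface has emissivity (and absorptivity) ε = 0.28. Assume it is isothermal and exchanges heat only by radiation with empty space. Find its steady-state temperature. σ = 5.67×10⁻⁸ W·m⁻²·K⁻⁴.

At steady state, absorbed solar power + internal power = radiated power.
Absorbed: α·S·A_cross = 0.28·4420·5.147 = 6370 W (cross-section πr²).
Total input = 6370 + 3750 = 10120 W.
Radiated: εσ·A_surf·T⁴ with A_surf = 4πr² = 20.59 m².
T⁴ = 10120/(0.28·5.67×10⁻⁸·20.59) = 3.096×10¹⁰ K⁴.

T ≈ 419 K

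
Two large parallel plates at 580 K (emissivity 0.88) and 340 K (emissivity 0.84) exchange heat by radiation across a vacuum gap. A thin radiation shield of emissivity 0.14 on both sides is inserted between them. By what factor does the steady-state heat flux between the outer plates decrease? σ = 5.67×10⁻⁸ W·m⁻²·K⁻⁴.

factor ≈ 11.0

Without shield: q₀ = σΔ(T⁴)/(1/ε₁+1/ε₂−1) with denominator 1.327.
With shield the two gaps are in series; the resistances add: (1/ε₁+1/ε_s−1)+(1/ε_s+1/ε₂−1) = 7.279+7.333 = 14.61.
Heat-flux ratio q₀/q = 14.61/1.327.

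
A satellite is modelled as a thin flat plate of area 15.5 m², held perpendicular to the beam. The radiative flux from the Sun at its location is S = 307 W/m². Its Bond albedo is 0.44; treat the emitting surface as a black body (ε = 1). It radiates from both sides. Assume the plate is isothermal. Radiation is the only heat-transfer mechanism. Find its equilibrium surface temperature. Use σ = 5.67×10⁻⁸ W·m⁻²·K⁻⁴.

T ≈ 197 K

At equilibrium, absorbed power = emitted power.
Absorbing cross-section = A = 15.50 m²; emitting surface = 2A = 31.00 m² (ratio 2).
(1−a)S·A_cross = εσ·A_surf·T⁴  ⇒  T⁴ = (1−a)S/(2σ).
T⁴ = 0.560·307/(2·5.67×10⁻⁸) = 1.516×10⁹ K⁴.
T = (1.516×10⁹)^(1/4).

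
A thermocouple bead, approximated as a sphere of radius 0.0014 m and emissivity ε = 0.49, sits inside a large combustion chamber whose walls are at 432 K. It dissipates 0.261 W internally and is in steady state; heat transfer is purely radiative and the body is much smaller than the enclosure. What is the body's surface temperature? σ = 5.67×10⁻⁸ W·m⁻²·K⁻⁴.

For a small grey body in a large enclosure, net radiated power = εσA(T⁴ − T_w⁴).
Steady state: P = εσA(T⁴ − T_w⁴) with A = 4πr² = 2.463×10⁻⁵ m².
T⁴ = P/(εσA) + T_w⁴ = 0.261/(0.49·5.67×10⁻⁸·2.463×10⁻⁵) + (432)⁴
    = 3.814×10¹¹ + 3.483×10¹⁰ = 4.162×10¹¹ K⁴.

T ≈ 803 K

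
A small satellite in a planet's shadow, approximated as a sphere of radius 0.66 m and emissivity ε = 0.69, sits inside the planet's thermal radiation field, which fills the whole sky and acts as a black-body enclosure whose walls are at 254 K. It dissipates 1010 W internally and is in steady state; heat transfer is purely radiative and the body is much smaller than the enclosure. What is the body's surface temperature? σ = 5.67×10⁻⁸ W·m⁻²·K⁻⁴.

For a small grey body in a large enclosure, net radiated power = εσA(T⁴ − T_w⁴).
Steady state: P = εσA(T⁴ − T_w⁴) with A = 4πr² = 5.474 m².
T⁴ = P/(εσA) + T_w⁴ = 1010/(0.69·5.67×10⁻⁸·5.474) + (254)⁴
    = 4.716×10⁹ + 4.162×10⁹ = 8.879×10⁹ K⁴.

T ≈ 307 K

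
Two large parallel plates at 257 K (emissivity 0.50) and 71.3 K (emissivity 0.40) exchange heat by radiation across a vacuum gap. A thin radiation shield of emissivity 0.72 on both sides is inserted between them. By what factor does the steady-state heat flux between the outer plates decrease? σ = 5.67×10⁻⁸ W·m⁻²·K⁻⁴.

factor ≈ 1.51

Without shield: q₀ = σΔ(T⁴)/(1/ε₁+1/ε₂−1) with denominator 3.500.
With shield the two gaps are in series; the resistances add: (1/ε₁+1/ε_s−1)+(1/ε_s+1/ε₂−1) = 2.389+2.889 = 5.278.
Heat-flux ratio q₀/q = 5.278/3.500.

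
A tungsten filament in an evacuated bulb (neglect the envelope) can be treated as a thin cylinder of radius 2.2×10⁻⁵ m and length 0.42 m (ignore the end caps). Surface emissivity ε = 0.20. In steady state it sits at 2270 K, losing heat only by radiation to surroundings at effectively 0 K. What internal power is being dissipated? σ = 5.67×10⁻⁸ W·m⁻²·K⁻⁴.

P ≈ 17.5 W

Steady state: P = εσA T⁴.
A = 2πrL = 5.806×10⁻⁵ m²; T⁴ = (2270)⁴ = 2.655×10¹³ K⁴.
P = 0.20 × 5.67×10⁻⁸ × 5.806×10⁻⁵ × 2.655×10¹³.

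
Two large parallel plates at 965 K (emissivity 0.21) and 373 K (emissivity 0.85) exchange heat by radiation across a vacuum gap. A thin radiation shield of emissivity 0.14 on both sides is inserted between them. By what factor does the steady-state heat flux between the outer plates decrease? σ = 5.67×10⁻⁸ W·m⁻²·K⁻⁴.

factor ≈ 3.69

Without shield: q₀ = σΔ(T⁴)/(1/ε₁+1/ε₂−1) with denominator 4.938.
With shield the two gaps are in series; the resistances add: (1/ε₁+1/ε_s−1)+(1/ε_s+1/ε₂−1) = 10.90+7.319 = 18.22.
Heat-flux ratio q₀/q = 18.22/4.938.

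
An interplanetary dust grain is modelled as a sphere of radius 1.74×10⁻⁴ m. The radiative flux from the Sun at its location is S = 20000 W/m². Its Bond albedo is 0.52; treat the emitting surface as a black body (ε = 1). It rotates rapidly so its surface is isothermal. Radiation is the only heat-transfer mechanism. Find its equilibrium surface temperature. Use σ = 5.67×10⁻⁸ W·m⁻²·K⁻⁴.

At equilibrium, absorbed power = emitted power.
Absorbing cross-section = πr² = 9.511×10⁻⁸ m²; emitting surface = 4πr² = 3.805×10⁻⁷ m² (ratio 4).
(1−a)S·A_cross = εσ·A_surf·T⁴  ⇒  T⁴ = (1−a)S/(4σ).
T⁴ = 0.480·20000/(4·5.67×10⁻⁸) = 4.233×10¹⁰ K⁴.
T = (4.233×10¹⁰)^(1/4).

T ≈ 454 K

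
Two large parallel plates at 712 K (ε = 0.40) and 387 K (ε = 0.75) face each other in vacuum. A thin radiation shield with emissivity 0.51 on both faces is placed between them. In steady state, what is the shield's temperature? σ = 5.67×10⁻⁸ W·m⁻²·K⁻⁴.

T_s ≈ 584 K

In steady state the net flux on the hot side equals that on the cold side.
σ(T₁⁴−T_s⁴)/D₁ = σ(T_s⁴−T₂⁴)/D₂, with D₁ = 1/ε₁+1/ε_s−1 = 3.461, D₂ = 1/ε_s+1/ε₂−1 = 2.294.
Solve for T_s⁴: T_s⁴ = (D₂·T₁⁴ + D₁·T₂⁴)/(D₁+D₂) = 1.159×10¹¹ K⁴.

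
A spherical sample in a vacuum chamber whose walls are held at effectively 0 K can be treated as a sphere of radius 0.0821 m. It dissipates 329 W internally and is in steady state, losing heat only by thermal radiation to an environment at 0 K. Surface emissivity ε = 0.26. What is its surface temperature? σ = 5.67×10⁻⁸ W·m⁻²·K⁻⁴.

Steady state: internal power = radiated power, P = εσA T⁴.
Radiating area A = 4πr² = 0.08470 m².
T⁴ = P/(εσA) = 329/(0.26·5.67×10⁻⁸·0.08470) = 2.635×10¹¹ K⁴.
T = (2.635×10¹¹)^(1/4).

T ≈ 716 K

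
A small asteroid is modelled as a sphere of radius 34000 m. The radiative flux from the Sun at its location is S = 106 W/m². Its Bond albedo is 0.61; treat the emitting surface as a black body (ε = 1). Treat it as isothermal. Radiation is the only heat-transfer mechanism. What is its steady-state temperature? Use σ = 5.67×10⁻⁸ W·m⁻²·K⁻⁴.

At equilibrium, absorbed power = emitted power.
Absorbing cross-section = πr² = 3.632×10⁹ m²; emitting surface = 4πr² = 1.453×10¹⁰ m² (ratio 4).
(1−a)S·A_cross = εσ·A_surf·T⁴  ⇒  T⁴ = (1−a)S/(4σ).
T⁴ = 0.390·106/(4·5.67×10⁻⁸) = 1.823×10⁸ K⁴.
T = (1.823×10⁸)^(1/4).

T ≈ 116 K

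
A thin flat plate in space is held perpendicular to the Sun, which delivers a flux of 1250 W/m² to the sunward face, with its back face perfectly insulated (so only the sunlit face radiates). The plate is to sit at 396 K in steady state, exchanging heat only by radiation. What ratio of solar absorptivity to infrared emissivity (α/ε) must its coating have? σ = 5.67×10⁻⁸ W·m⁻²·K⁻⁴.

α/ε ≈ 1.12

Balance: αS·A = εσ·1A·T⁴ ⇒ α/ε = σT⁴/S.
α/ε = 5.67×10⁻⁸·(396)⁴/1250 = 5.67×10⁻⁸·2.459×10¹⁰/1250.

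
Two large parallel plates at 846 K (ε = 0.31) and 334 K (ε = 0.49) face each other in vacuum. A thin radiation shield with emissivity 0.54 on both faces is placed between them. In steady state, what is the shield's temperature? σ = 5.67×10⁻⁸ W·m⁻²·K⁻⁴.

T_s ≈ 685 K

In steady state the net flux on the hot side equals that on the cold side.
σ(T₁⁴−T_s⁴)/D₁ = σ(T_s⁴−T₂⁴)/D₂, with D₁ = 1/ε₁+1/ε_s−1 = 4.078, D₂ = 1/ε_s+1/ε₂−1 = 2.893.
Solve for T_s⁴: T_s⁴ = (D₂·T₁⁴ + D₁·T₂⁴)/(D₁+D₂) = 2.199×10¹¹ K⁴.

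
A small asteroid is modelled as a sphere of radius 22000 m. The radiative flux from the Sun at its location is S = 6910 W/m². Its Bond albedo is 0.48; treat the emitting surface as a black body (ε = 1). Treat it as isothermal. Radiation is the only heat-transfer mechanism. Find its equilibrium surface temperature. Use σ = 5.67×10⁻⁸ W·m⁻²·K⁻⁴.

At equilibrium, absorbed power = emitted power.
Absorbing cross-section = πr² = 1.521×10⁹ m²; emitting surface = 4πr² = 6.082×10⁹ m² (ratio 4).
(1−a)S·A_cross = εσ·A_surf·T⁴  ⇒  T⁴ = (1−a)S/(4σ).
T⁴ = 0.520·6910/(4·5.67×10⁻⁸) = 1.584×10¹⁰ K⁴.
T = (1.584×10¹⁰)^(1/4).

T ≈ 355 K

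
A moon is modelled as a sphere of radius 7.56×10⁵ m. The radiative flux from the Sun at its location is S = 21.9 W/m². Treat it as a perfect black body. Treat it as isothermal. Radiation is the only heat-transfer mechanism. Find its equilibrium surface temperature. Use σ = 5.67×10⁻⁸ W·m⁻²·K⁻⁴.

At equilibrium, absorbed power = emitted power.
Absorbing cross-section = πr² = 1.796×10¹² m²; emitting surface = 4πr² = 7.182×10¹² m² (ratio 4).
S·A_cross = εσ·A_surf·T⁴  ⇒  T⁴ = S/(4σ).
T⁴ = 1.00·21.9/(4·5.67×10⁻⁸) = 9.656×10⁷ K⁴.
T = (9.656×10⁷)^(1/4).

T ≈ 99.1 K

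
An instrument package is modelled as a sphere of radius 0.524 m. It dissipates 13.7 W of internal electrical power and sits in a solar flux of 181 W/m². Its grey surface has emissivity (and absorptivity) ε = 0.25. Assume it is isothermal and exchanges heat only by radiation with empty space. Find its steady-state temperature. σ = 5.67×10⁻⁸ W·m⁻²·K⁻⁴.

T ≈ 181 K

At steady state, absorbed solar power + internal power = radiated power.
Absorbed: α·S·A_cross = 0.25·181·0.8626 = 39.03 W (cross-section πr²).
Total input = 39.03 + 13.7 = 52.73 W.
Radiated: εσ·A_surf·T⁴ with A_surf = 4πr² = 3.450 m².
T⁴ = 52.73/(0.25·5.67×10⁻⁸·3.450) = 1.078×10⁹ K⁴.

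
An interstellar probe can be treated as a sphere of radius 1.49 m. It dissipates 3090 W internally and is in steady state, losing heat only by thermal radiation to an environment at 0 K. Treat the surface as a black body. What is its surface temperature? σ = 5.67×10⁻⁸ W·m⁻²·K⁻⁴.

Steady state: internal power = radiated power, P = εσA T⁴.
Radiating area A = 4πr² = 27.90 m².
T⁴ = P/(εσA) = 3090/(1.0·5.67×10⁻⁸·27.90) = 1.953×10⁹ K⁴.
T = (1.953×10⁹)^(1/4).

T ≈ 210 K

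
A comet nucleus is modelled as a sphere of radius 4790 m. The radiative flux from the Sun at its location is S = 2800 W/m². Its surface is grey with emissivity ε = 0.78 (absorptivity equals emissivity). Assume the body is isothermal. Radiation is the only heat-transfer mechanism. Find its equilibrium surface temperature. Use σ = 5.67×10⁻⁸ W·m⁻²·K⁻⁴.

T ≈ 333 K

At equilibrium, absorbed power = emitted power.
Absorbing cross-section = πr² = 7.208×10⁷ m²; emitting surface = 4πr² = 2.883×10⁸ m² (ratio 4).
εS·A_cross = εσ·A_surf·T⁴  ⇒  T⁴ = S/(4σ)   (ε cancels).
T⁴ = 2800/(4·5.67×10⁻⁸) = 1.235×10¹⁰ K⁴.
T = (1.235×10¹⁰)^(1/4).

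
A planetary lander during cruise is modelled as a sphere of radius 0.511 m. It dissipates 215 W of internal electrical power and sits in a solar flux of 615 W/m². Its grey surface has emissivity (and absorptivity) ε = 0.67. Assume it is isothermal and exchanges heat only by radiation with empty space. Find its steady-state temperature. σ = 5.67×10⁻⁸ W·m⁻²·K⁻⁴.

T ≈ 258 K

At steady state, absorbed solar power + internal power = radiated power.
Absorbed: α·S·A_cross = 0.67·615·0.8203 = 338.0 W (cross-section πr²).
Total input = 338.0 + 215 = 553.0 W.
Radiated: εσ·A_surf·T⁴ with A_surf = 4πr² = 3.281 m².
T⁴ = 553.0/(0.67·5.67×10⁻⁸·3.281) = 4.436×10⁹ K⁴.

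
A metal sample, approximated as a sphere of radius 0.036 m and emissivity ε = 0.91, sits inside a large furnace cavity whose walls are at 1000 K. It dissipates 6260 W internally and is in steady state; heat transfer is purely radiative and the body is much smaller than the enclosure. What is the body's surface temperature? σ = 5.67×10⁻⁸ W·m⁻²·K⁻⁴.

T ≈ 1700 K

For a small grey body in a large enclosure, net radiated power = εσA(T⁴ − T_w⁴).
Steady state: P = εσA(T⁴ − T_w⁴) with A = 4πr² = 0.01629 m².
T⁴ = P/(εσA) + T_w⁴ = 6260/(0.91·5.67×10⁻⁸·0.01629) + (1000)⁴
    = 7.450×10¹² + 1.000×10¹² = 8.450×10¹² K⁴.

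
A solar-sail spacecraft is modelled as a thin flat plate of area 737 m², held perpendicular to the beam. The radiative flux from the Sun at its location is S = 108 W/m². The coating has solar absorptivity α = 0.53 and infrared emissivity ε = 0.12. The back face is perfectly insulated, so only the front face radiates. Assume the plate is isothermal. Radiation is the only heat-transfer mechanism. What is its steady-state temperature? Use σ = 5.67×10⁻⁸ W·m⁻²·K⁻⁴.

T ≈ 303 K

At equilibrium, absorbed power = emitted power.
Absorbing cross-section = A = 737.0 m²; emitting surface = A = 737.0 m² (ratio 1).
αS·A_cross = εσ·A_surf·T⁴  ⇒  T⁴ = αS/(ε·1σ).
T⁴ = 0.530·108/(0.12·1·5.67×10⁻⁸) = 8.413×10⁹ K⁴.
T = (8.413×10⁹)^(1/4).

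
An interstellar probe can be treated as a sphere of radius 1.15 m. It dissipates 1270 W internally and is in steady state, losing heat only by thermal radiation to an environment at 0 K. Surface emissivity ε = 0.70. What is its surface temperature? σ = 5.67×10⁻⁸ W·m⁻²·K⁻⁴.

Steady state: internal power = radiated power, P = εσA T⁴.
Radiating area A = 4πr² = 16.62 m².
T⁴ = P/(εσA) = 1270/(0.70·5.67×10⁻⁸·16.62) = 1.925×10⁹ K⁴.
T = (1.925×10⁹)^(1/4).

T ≈ 209 K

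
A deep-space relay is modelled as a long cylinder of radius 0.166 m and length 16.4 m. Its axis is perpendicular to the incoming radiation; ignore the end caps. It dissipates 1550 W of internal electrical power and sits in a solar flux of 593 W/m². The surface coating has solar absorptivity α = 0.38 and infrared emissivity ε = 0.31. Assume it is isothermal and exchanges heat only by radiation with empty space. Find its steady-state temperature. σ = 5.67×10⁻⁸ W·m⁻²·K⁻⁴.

At steady state, absorbed solar power + internal power = radiated power.
Absorbed: α·S·A_cross = 0.38·593·5.445 = 1227 W (cross-section 2rL).
Total input = 1227 + 1550 = 2777 W.
Radiated: εσ·A_surf·T⁴ with A_surf = 2πrL = 17.11 m².
T⁴ = 2777/(0.31·5.67×10⁻⁸·17.11) = 9.236×10⁹ K⁴.

T ≈ 310 K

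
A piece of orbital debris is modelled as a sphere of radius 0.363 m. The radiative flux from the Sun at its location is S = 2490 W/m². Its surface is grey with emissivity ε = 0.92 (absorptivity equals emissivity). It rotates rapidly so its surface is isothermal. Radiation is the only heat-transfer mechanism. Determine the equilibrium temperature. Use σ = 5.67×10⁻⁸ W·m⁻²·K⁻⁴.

T ≈ 324 K

At equilibrium, absorbed power = emitted power.
Absorbing cross-section = πr² = 0.4140 m²; emitting surface = 4πr² = 1.656 m² (ratio 4).
εS·A_cross = εσ·A_surf·T⁴  ⇒  T⁴ = S/(4σ)   (ε cancels).
T⁴ = 2490/(4·5.67×10⁻⁸) = 1.098×10¹⁰ K⁴.
T = (1.098×10¹⁰)^(1/4).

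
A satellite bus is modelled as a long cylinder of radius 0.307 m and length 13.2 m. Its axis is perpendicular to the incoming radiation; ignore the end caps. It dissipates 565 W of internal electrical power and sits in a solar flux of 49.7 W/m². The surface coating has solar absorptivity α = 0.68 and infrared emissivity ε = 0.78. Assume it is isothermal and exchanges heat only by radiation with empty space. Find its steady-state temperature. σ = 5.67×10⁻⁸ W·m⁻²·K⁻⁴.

At steady state, absorbed solar power + internal power = radiated power.
Absorbed: α·S·A_cross = 0.68·49.7·8.105 = 273.9 W (cross-section 2rL).
Total input = 273.9 + 565 = 838.9 W.
Radiated: εσ·A_surf·T⁴ with A_surf = 2πrL = 25.46 m².
T⁴ = 838.9/(0.78·5.67×10⁻⁸·25.46) = 7.450×10⁸ K⁴.

T ≈ 165 K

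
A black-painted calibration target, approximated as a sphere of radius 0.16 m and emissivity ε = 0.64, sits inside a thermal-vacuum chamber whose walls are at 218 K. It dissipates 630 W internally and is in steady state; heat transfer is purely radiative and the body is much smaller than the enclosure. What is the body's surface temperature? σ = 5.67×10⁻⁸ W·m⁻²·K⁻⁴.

For a small grey body in a large enclosure, net radiated power = εσA(T⁴ − T_w⁴).
Steady state: P = εσA(T⁴ − T_w⁴) with A = 4πr² = 0.3217 m².
T⁴ = P/(εσA) + T_w⁴ = 630/(0.64·5.67×10⁻⁸·0.3217) + (218)⁴
    = 5.397×10¹⁰ + 2.259×10⁹ = 5.623×10¹⁰ K⁴.

T ≈ 487 K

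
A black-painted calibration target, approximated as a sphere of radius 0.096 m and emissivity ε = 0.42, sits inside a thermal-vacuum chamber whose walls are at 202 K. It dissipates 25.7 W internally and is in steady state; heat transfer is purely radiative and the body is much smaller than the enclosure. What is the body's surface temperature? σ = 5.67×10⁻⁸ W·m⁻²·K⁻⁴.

For a small grey body in a large enclosure, net radiated power = εσA(T⁴ − T_w⁴).
Steady state: P = εσA(T⁴ − T_w⁴) with A = 4πr² = 0.1158 m².
T⁴ = P/(εσA) + T_w⁴ = 25.7/(0.42·5.67×10⁻⁸·0.1158) + (202)⁴
    = 9.319×10⁹ + 1.665×10⁹ = 1.098×10¹⁰ K⁴.

T ≈ 324 K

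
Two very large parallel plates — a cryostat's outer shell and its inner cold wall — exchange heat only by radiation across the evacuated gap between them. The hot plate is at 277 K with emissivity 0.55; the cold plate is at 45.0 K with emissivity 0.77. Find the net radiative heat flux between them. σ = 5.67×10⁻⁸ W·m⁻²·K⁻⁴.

For two infinite grey parallel plates, q = σ(T₁⁴ − T₂⁴)/(1/ε₁ + 1/ε₂ − 1).
T₁⁴ − T₂⁴ = 5.887×10⁹ − 4.101×10⁶ = 5.883×10⁹ K⁴.
1/ε₁ + 1/ε₂ − 1 = 1.818 + 1.299 − 1 = 2.117.
q = 5.67×10⁻⁸ × 5.883×10⁹ / 2.117.

q ≈ 158 W/m²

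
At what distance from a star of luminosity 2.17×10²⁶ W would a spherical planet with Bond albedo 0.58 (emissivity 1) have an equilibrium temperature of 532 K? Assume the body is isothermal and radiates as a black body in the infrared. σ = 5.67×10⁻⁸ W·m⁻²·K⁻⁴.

d ≈ 2.00×10¹⁰ m

For an isothermal black-emitting sphere, (1−a)S·πr² = σ·4πr²·T⁴ ⇒ S = 4σT⁴/(1−a).
S = 4·5.67×10⁻⁸·(532)⁴/0.420 = 43260 W/m².
Flux falls as S = L/(4πd²), so d = √(L/(4πS)) = √(2.17×10²⁶/(4π·43260)).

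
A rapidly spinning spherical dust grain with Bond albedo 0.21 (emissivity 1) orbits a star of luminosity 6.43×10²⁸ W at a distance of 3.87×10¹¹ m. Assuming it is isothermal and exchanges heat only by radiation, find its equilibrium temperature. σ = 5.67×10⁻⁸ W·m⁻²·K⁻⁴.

T ≈ 587 K

First find the stellar flux at distance d: S = L/(4πd²) = 6.43×10²⁸/(4π·(3.87×10¹¹)²) = 34160 W/m².
For an isothermal sphere, absorbed (1−a)S·πr² = emitted σ·4πr²·T⁴, so T⁴ = (1−a)S/(4σ).
T⁴ = 0.790·34160/(4·5.67×10⁻⁸) = 1.190×10¹¹ K⁴.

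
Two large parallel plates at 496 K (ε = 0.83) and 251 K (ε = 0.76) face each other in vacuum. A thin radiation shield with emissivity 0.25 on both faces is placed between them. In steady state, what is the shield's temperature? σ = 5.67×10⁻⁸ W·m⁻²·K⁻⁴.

T_s ≈ 425 K

In steady state the net flux on the hot side equals that on the cold side.
σ(T₁⁴−T_s⁴)/D₁ = σ(T_s⁴−T₂⁴)/D₂, with D₁ = 1/ε₁+1/ε_s−1 = 4.205, D₂ = 1/ε_s+1/ε₂−1 = 4.316.
Solve for T_s⁴: T_s⁴ = (D₂·T₁⁴ + D₁·T₂⁴)/(D₁+D₂) = 3.261×10¹⁰ K⁴.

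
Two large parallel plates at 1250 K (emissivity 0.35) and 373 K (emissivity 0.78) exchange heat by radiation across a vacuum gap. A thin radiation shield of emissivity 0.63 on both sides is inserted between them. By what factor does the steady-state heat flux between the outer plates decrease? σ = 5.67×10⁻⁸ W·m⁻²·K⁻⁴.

Without shield: q₀ = σΔ(T⁴)/(1/ε₁+1/ε₂−1) with denominator 3.139.
With shield the two gaps are in series; the resistances add: (1/ε₁+1/ε_s−1)+(1/ε_s+1/ε₂−1) = 3.444+1.869 = 5.314.
Heat-flux ratio q₀/q = 5.314/3.139.

factor ≈ 1.69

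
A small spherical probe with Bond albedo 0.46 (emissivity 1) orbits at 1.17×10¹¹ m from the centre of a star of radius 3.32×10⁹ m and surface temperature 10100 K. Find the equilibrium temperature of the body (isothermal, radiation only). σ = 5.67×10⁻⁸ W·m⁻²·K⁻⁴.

T ≈ 1030 K

The star's surface emits σT_*⁴; at distance d the flux is S = σT_*⁴(R_*/d)².
S = 5.67×10⁻⁸·(10100)⁴·(3.32×10⁹/1.17×10¹¹)² = 4.751×10⁵ W/m².
For an isothermal sphere T⁴ = (1−a)S/(4σ) = 1.131×10¹² K⁴.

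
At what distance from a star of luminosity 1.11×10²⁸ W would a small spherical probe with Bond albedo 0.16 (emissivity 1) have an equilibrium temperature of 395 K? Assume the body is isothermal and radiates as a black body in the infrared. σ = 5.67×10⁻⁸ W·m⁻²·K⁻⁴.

For an isothermal black-emitting sphere, (1−a)S·πr² = σ·4πr²·T⁴ ⇒ S = 4σT⁴/(1−a).
S = 4·5.67×10⁻⁸·(395)⁴/0.840 = 6573 W/m².
Flux falls as S = L/(4πd²), so d = √(L/(4πS)) = √(1.11×10²⁸/(4π·6573)).

d ≈ 3.67×10¹¹ m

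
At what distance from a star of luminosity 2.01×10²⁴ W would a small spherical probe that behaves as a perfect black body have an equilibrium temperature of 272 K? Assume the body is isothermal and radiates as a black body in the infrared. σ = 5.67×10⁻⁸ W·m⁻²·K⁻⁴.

For an isothermal black-emitting sphere, (1−a)S·πr² = σ·4πr²·T⁴ ⇒ S = 4σT⁴/(1−a).
S = 4·5.67×10⁻⁸·(272)⁴/1.00 = 1241 W/m².
Flux falls as S = L/(4πd²), so d = √(L/(4πS)) = √(2.01×10²⁴/(4π·1241)).

d ≈ 1.14×10¹⁰ m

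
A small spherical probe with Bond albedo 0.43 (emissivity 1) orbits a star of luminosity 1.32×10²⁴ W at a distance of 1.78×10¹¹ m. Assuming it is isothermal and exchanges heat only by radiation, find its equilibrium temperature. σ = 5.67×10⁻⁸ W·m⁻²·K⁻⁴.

First find the stellar flux at distance d: S = L/(4πd²) = 1.32×10²⁴/(4π·(1.78×10¹¹)²) = 3.315 W/m².
For an isothermal sphere, absorbed (1−a)S·πr² = emitted σ·4πr²·T⁴, so T⁴ = (1−a)S/(4σ).
T⁴ = 0.570·3.315/(4·5.67×10⁻⁸) = 8.332×10⁶ K⁴.

T ≈ 53.7 K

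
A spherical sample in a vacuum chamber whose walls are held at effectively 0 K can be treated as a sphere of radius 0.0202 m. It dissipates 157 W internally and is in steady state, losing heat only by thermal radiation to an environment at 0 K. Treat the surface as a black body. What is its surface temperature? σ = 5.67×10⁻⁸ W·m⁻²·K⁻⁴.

T ≈ 857 K

Steady state: internal power = radiated power, P = εσA T⁴.
Radiating area A = 4πr² = 0.005128 m².
T⁴ = P/(εσA) = 157/(1.0·5.67×10⁻⁸·0.005128) = 5.400×10¹¹ K⁴.
T = (5.400×10¹¹)^(1/4).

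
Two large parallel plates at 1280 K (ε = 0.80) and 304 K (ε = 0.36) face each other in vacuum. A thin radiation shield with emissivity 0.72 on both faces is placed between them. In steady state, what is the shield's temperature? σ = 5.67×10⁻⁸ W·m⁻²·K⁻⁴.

In steady state the net flux on the hot side equals that on the cold side.
σ(T₁⁴−T_s⁴)/D₁ = σ(T_s⁴−T₂⁴)/D₂, with D₁ = 1/ε₁+1/ε_s−1 = 1.639, D₂ = 1/ε_s+1/ε₂−1 = 3.167.
Solve for T_s⁴: T_s⁴ = (D₂·T₁⁴ + D₁·T₂⁴)/(D₁+D₂) = 1.772×10¹² K⁴.

T_s ≈ 1150 K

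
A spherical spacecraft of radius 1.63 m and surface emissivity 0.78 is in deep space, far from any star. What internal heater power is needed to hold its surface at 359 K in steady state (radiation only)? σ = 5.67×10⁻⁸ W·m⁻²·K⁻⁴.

P ≈ 24500 W

P = εσ·4πr²·T⁴.
4πr² = 33.39 m²; T⁴ = 1.661×10¹⁰ K⁴.
P = 0.78·5.67×10⁻⁸·33.39·1.661×10¹⁰.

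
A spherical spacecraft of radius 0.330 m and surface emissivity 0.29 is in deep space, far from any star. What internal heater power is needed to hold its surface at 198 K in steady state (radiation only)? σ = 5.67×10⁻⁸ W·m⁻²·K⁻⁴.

P ≈ 34.6 W

P = εσ·4πr²·T⁴.
4πr² = 1.368 m²; T⁴ = 1.537×10⁹ K⁴.
P = 0.29·5.67×10⁻⁸·1.368·1.537×10⁹.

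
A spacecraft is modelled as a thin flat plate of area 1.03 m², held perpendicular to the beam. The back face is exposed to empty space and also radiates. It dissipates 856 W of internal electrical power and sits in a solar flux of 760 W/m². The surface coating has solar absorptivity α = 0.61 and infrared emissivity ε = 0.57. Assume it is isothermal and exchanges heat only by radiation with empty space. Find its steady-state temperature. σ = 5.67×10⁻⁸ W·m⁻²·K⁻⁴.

At steady state, absorbed solar power + internal power = radiated power.
Absorbed: α·S·A_cross = 0.61·760·1.030 = 477.5 W (cross-section A).
Total input = 477.5 + 856 = 1334 W.
Radiated: εσ·A_surf·T⁴ with A_surf = 2A = 2.060 m².
T⁴ = 1334/(0.57·5.67×10⁻⁸·2.060) = 2.003×10¹⁰ K⁴.

T ≈ 376 K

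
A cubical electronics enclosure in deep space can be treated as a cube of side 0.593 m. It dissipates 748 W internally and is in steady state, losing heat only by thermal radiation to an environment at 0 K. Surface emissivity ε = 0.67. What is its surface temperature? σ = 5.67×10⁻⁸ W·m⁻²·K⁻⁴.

T ≈ 311 K

Steady state: internal power = radiated power, P = εσA T⁴.
Radiating area A = 6L² = 2.110 m².
T⁴ = P/(εσA) = 748/(0.67·5.67×10⁻⁸·2.110) = 9.332×10⁹ K⁴.
T = (9.332×10⁹)^(1/4).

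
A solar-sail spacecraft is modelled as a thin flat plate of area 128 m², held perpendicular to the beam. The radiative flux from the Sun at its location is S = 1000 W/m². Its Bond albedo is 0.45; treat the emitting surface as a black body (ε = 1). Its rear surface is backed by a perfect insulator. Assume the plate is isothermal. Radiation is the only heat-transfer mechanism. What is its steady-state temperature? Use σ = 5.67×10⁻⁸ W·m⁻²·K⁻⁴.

T ≈ 314 K

At equilibrium, absorbed power = emitted power.
Absorbing cross-section = A = 128.0 m²; emitting surface = A = 128.0 m² (ratio 1).
(1−a)S·A_cross = εσ·A_surf·T⁴  ⇒  T⁴ = (1−a)S/(1σ).
T⁴ = 0.550·1000/(1·5.67×10⁻⁸) = 9.700×10⁹ K⁴.
T = (9.700×10⁹)^(1/4).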